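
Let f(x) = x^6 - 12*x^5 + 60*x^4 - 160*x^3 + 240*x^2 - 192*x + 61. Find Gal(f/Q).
D_6 (also written D6)

The polynomial f is an irreducible sextic over Q, so G = Gal(f/Q) is one of the 16 transitive subgroups 6T1, ..., 6T16 of S_6. The discriminant of f is 11337408, which is not a perfect square, so G is not contained in A_6. The transitive groups of degree 6 not contained in A_6 are: C_6 (6T1, order 6), S_3 (6T2, order 6), D_6 (6T3, order 12), C_3 x S_3 (6T5, order 18), A_4 x C_2 (6T6, order 24), S_4 (6T8, order 24), S_3 x S_3 (6T9, order 36), S_4 x C_2 (6T11, order 48), (S_3 x S_3) : C_2 (6T13, order 72), PGL(2,5) (6T14, order 120), S_6 (6T16, order 720). By Dedekind's theorem, for a prime p not dividing disc(f) the degrees of the irreducible factors of f mod p form the cycle type of an element of G. Factoring f modulo the 79 such primes p <= 419 (skipping 2, 3, which divide the discriminant), each new pattern first appears at: mod 5: f = (x^2 + x + 2)(x^2 + 3x + 3)(x^2 + 4x + 1), pattern 2+2+2; mod 7: f = (x^6 + 2x^5 + 4x^4 + x^3 + 2x^2 + 4x + 5), pattern 6; mod 11: f = (x + 1)(x + 6)(x^2 + 4x + 8)(x^2 + 10x + 7), pattern 2+2+1+1; mod 13: f = (x^3 + 7x^2 + 12x + 1)(x^3 + 7x^2 + 12x + 9), pattern 3+3; mod 61: f = (x)(x + 24)(x + 26)(x + 31)(x + 33)(x + 57), pattern 1+1+1+1+1+1. No other pattern occurs in this range, so the set of observed cycle types is {2+2+2, 6, 2+2+1+1, 3+3, 1+1+1+1+1+1}. The candidates containing elements of all these cycle types are D_6 (6T3) of order 12, A_4 x C_2 (6T6) of order 24, S_3 x S_3 (6T9) of order 36, S_4 x C_2 (6T11) of order 48, (S_3 x S_3) : C_2 (6T13) of order 72, PGL(2,5) (6T14) of order 120, S_6 (6T16) of order 720; the others are excluded. The observed types are precisely the cycle types that occur in D_6 (6T3). Each of the other remaining candidates has further cycle types, and by the Chebotarev density theorem the matching factorization patterns would occur for a proportion of primes equal to their share of the group: A_4 x C_2 (6T6) additionally contains elements of type 2+1+1+1+1 (3 of its 24 elements, about 12% of primes); S_3 x S_3 (6T9) additionally contains elements of type 3+1+1+1 (4 of its 36 elements, about 11% of primes); S_4 x C_2 (6T11) additionally contains elements of type 4+2, 4+1+1, 2+1+1+1+1 (15 of its 48 elements, about 31% of primes); (S_3 x S_3) : C_2 (6T13) additionally contains elements of type 4+2, 3+2+1, 3+1+1+1, 2+1+1+1+1 (40 of its 72 elements, about 56% of primes); PGL(2,5) (6T14) additionally contains elements of type 5+1, 4+1+1 (54 of its 120 elements, about 45% of primes); S_6 (6T16) additionally contains elements of type 5+1, 4+2, 4+1+1, 3+2+1, 3+1+1+1, 2+1+1+1+1 (499 of its 720 elements, about 69% of primes). None of the 79 primes tested shows any such pattern (for each of these groups the chance of that is below 10^-4), which rules them out. Hence G = D_6 (6T3), of order 12.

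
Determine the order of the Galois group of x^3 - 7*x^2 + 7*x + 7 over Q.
The degree of the splitting field over Q equals the order of the Galois group, so first determine the group. The polynomial is an irreducible cubic over Q and its discriminant is 3136 = 56^2, a perfect square. For an irreducible cubic, a square discriminant forces the Galois group to be A_3, the cyclic group of order 3. The Galois group C_3 (3T1) has order 3, so the splitting field has degree 3 over Q.

3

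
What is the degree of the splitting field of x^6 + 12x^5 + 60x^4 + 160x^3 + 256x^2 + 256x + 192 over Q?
48

The degree of the splitting field over Q equals the order of the Galois group, so first determine the group. The polynomial f is an irreducible sextic over Q, so G = Gal(f/Q) is one of the 16 transitive subgroups 6T1, ..., 6T16 of S_6. The discriminant of f is -66039417143296, which is not a perfect square, so G is not contained in A_6. The transitive groups of degree 6 not contained in A_6 are: C_6 (6T1, order 6), S_3 (6T2, order 6), D_6 (6T3, order 12), C_3 x S_3 (6T5, order 18), A_4 x C_2 (6T6, order 24), S_4 (6T8, order 24), S_3 x S_3 (6T9, order 36), S_4 x C_2 (6T11, order 48), (S_3 x S_3) : C_2 (6T13, order 72), PGL(2,5) (6T14, order 120), S_6 (6T16, order 720). By Dedekind's theorem, for a prime p not dividing disc(f) the degrees of the irreducible factors of f mod p form the cycle type of an element of G. Factoring f modulo the 17 such primes p <= 67 (skipping 2, 31, which divide the discriminant), each new pattern first appears at: mod 3: f = (x)(x + 1)(x^4 + 2x^3 + x^2 + 1), pattern 4+1+1; mod 5: f = (x^3 + x + 1)(x^3 + 2x^2 + 4x + 2), pattern 3+3; mod 7: f = (x^6 + 5x^5 + 4x^4 + 6x^3 + 4x^2 + 4x + 3), pattern 6; mod 11: f = (x^2 + 2x + 6)(x^2 + 4x + 7)(x^2 + 6x + 3), pattern 2+2+2; mod 13: f = (x^2 + 4x + 2)(x^4 + 8x^3 + x + 5), pattern 4+2; mod 37: f = (x + 12)(x + 29)(x^2 + 22x + 30)(x^2 + 23x + 32), pattern 2+2+1+1; mod 47: f = (x + 12)(x + 20)(x + 31)(x + 39)(x^2 + 4x + 5), pattern 2+1+1+1+1. No other pattern occurs in this range, so the set of observed cycle types is {4+1+1, 3+3, 6, 2+2+2, 4+2, 2+2+1+1, 2+1+1+1+1}. The candidates containing elements of all these cycle types are S_4 x C_2 (6T11) of order 48, S_6 (6T16) of order 720; the others are excluded. The observed types are precisely the cycle types that occur in S_4 x C_2 (6T11) (apart from the identity). Each of the other remaining candidates has further cycle types, and by the Chebotarev density theorem the matching factorization patterns would occur for a proportion of primes equal to their share of the group: S_6 (6T16) additionally contains elements of type 5+1, 3+2+1, 3+1+1+1 (304 of its 720 elements, about 42% of primes). None of the 17 primes tested shows any such pattern (for each of these groups the chance of that is below 10^-4), which rules them out. Hence G = S_4 x C_2 (6T11), of order 48. The Galois group S_4 x C_2 (6T11) has order 48, so the splitting field has degree 48 over Q.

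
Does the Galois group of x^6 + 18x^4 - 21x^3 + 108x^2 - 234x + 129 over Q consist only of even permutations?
The polynomial is irreducible of degree 6 over Q. Its discriminant is -401254544639403, which is not a perfect square. A Galois group lies in the alternating group exactly when the discriminant is a square in Q, so the Galois group (C_3 x S_3) is not contained in A_6.

No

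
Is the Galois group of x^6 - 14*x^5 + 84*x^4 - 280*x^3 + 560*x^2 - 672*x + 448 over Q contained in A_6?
The polynomial is irreducible of degree 6 over Q. Its discriminant is -18046378835968, which is not a perfect square. A Galois group lies in the alternating group exactly when the discriminant is a square in Q, so the Galois group (C_6) is not contained in A_6.

No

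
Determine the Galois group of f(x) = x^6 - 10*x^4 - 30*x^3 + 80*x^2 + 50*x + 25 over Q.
The polynomial f is an irreducible sextic over Q, so G = Gal(f/Q) is one of the 16 transitive subgroups 6T1, ..., 6T16 of S_6. The discriminant of f is 38875225000000 = 6235000^2, a perfect square, so G is contained in A_6. The transitive groups of degree 6 contained in A_6 are: A_4 (6T4, order 12), S_4 (6T7, order 24), (C_3 x C_3) : C_4 (6T10, order 36), PSL(2,5) (6T12, order 60), A_6 (6T15, order 360). By Dedekind's theorem, for a prime p not dividing disc(f) the degrees of the irreducible factors of f mod p form the cycle type of an element of G. Factoring f modulo the 19 such primes p <= 83 (skipping 2, 5, 29, 43, which divide the discriminant), each new pattern first appears at: mod 3: f = (x^2 + 2x + 2)(x^4 + x^3 + x^2 + 2x + 2), pattern 4+2; mod 11: f = (x^3 + 4x^2 + x + 2)(x^3 + 7x^2 + 5x + 7), pattern 3+3; mod 19: f = (x + 1)(x + 15)(x^2 + 9x + 12)(x^2 + 13x + 7), pattern 2+2+1+1; mod 61: f = (x + 21)(x + 24)(x + 42)(x^3 + 35x^2 + 41x + 25), pattern 3+1+1+1. No other pattern occurs in this range, so the set of observed cycle types is {4+2, 3+3, 2+2+1+1, 3+1+1+1}. The candidates containing elements of all these cycle types are (C_3 x C_3) : C_4 (6T10) of order 36, A_6 (6T15) of order 360; the others are excluded. The observed types are precisely the cycle types that occur in (C_3 x C_3) : C_4 (6T10) (apart from the identity). Each of the other remaining candidates has further cycle types, and by the Chebotarev density theorem the matching factorization patterns would occur for a proportion of primes equal to their share of the group: A_6 (6T15) additionally contains elements of type 5+1 (144 of its 360 elements, about 40% of primes). None of the 19 primes tested shows any such pattern (for each of these groups the chance of that is below 10^-4), which rules them out. Hence G = (C_3 x C_3) : C_4 (6T10), of order 36.

(C_3 x C_3) : C_4 (order 36)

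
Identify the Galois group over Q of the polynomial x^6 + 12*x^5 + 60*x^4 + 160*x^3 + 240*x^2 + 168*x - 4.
A_6, the alternating group on 6 letters

The polynomial f is an irreducible sextic over Q, so G = Gal(f/Q) is one of the 16 transitive subgroups 6T1, ..., 6T16 of S_6. The discriminant of f is 746496000000 = 864000^2, a perfect square, so G is contained in A_6. The transitive groups of degree 6 contained in A_6 are: A_4 (6T4, order 12), S_4 (6T7, order 24), (C_3 x C_3) : C_4 (6T10, order 36), PSL(2,5) (6T12, order 60), A_6 (6T15, order 360). By Dedekind's theorem, for a prime p not dividing disc(f) the degrees of the irreducible factors of f mod p form the cycle type of an element of G. Factoring f modulo the 6 such primes p <= 23 (skipping 2, 3, 5, which divide the discriminant), each new pattern first appears at: mod 7: f = (x + 6)(x^5 + 6x^4 + 3x^3 + 2x^2 + 4x + 4), pattern 5+1; mod 23: f = (x + 4)(x + 13)(x + 18)(x^3 + x + 17), pattern 3+1+1+1. No other pattern occurs in this range, so the set of observed cycle types is {5+1, 3+1+1+1}. Among the candidates above, the only group containing elements of all these cycle types is A_6 (6T15) — each of A_4 (6T4), S_4 (6T7), (C_3 x C_3) : C_4 (6T10), PSL(2,5) (6T12) lacks at least one of them. Hence G = A_6 (6T15), of order 360.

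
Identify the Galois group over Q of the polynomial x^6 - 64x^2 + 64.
S_4 x C_2

The polynomial f is an irreducible sextic over Q, so G = Gal(f/Q) is one of the 16 transitive subgroups 6T1, ..., 6T16 of S_6. The discriminant of f is -3603718079512576, which is not a perfect square, so G is not contained in A_6. The transitive groups of degree 6 not contained in A_6 are: C_6 (6T1, order 6), S_3 (6T2, order 6), D_6 (6T3, order 12), C_3 x S_3 (6T5, order 18), A_4 x C_2 (6T6, order 24), S_4 (6T8, order 24), S_3 x S_3 (6T9, order 36), S_4 x C_2 (6T11, order 48), (S_3 x S_3) : C_2 (6T13, order 72), PGL(2,5) (6T14, order 120), S_6 (6T16, order 720). By Dedekind's theorem, for a prime p not dividing disc(f) the degrees of the irreducible factors of f mod p form the cycle type of an element of G. Factoring f modulo the 67 such primes p <= 347 (skipping 2, 229, which divide the discriminant), each new pattern first appears at: mod 3: f = (x^6 + 2x^2 + 1), pattern 6; mod 5: f = (x^3 + x^2 + 3x + 4)(x^3 + 4x^2 + 3x + 1), pattern 3+3; mod 7: f = (x + 3)(x + 4)(x^4 + 2x^2 + 3), pattern 4+1+1; mod 13: f = (x^2 + 7)(x^4 + 6x^2 + 11), pattern 4+2; mod 23: f = (x^2 + 2)(x^2 + 10x + 3)(x^2 + 13x + 3), pattern 2+2+2; mod 29: f = (x + 9)(x + 20)(x^2 + 2x + 28)(x^2 + 27x + 28), pattern 2+2+1+1; mod 193: f = (x + 5)(x + 12)(x + 88)(x + 105)(x + 181)(x + 188), pattern 1+1+1+1+1+1; mod 347: f = (x + 6)(x + 45)(x + 302)(x + 341)(x^2 + 326), pattern 2+1+1+1+1. No other pattern occurs in this range, so the set of observed cycle types is {6, 3+3, 4+1+1, 4+2, 2+2+2, 2+2+1+1, 1+1+1+1+1+1, 2+1+1+1+1}. The candidates containing elements of all these cycle types are S_4 x C_2 (6T11) of order 48, S_6 (6T16) of order 720; the others are excluded. The observed types are precisely the cycle types that occur in S_4 x C_2 (6T11). Each of the other remaining candidates has further cycle types, and by the Chebotarev density theorem the matching factorization patterns would occur for a proportion of primes equal to their share of the group: S_6 (6T16) additionally contains elements of type 5+1, 3+2+1, 3+1+1+1 (304 of its 720 elements, about 42% of primes). None of the 67 primes tested shows any such pattern (for each of these groups the chance of that is below 10^-4), which rules them out. Hence G = S_4 x C_2 (6T11), of order 48.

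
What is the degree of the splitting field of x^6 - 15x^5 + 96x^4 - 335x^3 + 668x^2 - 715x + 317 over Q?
The degree of the splitting field over Q equals the order of the Galois group, so first determine the group. The polynomial f is an irreducible sextic over Q, so G = Gal(f/Q) is one of the 16 transitive subgroups 6T1, ..., 6T16 of S_6. The discriminant of f is 810448, which is not a perfect square, so G is not contained in A_6. The transitive groups of degree 6 not contained in A_6 are: C_6 (6T1, order 6), S_3 (6T2, order 6), D_6 (6T3, order 12), C_3 x S_3 (6T5, order 18), A_4 x C_2 (6T6, order 24), S_4 (6T8, order 24), S_3 x S_3 (6T9, order 36), S_4 x C_2 (6T11, order 48), (S_3 x S_3) : C_2 (6T13, order 72), PGL(2,5) (6T14, order 120), S_6 (6T16, order 720). By Dedekind's theorem, for a prime p not dividing disc(f) the degrees of the irreducible factors of f mod p form the cycle type of an element of G. Factoring f modulo the 22 such primes p <= 89 (skipping 2, 37, which divide the discriminant), each new pattern first appears at: mod 3: f = (x^3 + x^2 + 2)(x^3 + 2x^2 + x + 1), pattern 3+3; mod 5: f = (x^2 + 3)(x^2 + x + 2)(x^2 + 4x + 2), pattern 2+2+2; mod 17: f = (x + 13)(x + 16)(x^4 + 7x^3 + 8x^2 + 7), pattern 4+1+1; mod 67: f = (x + 2)(x + 60)(x^2 + 62x + 46)(x^2 + 62x + 56), pattern 2+2+1+1. No other pattern occurs in this range, so the set of observed cycle types is {3+3, 2+2+2, 4+1+1, 2+2+1+1}. The candidates containing elements of all these cycle types are S_4 (6T8) of order 24, S_4 x C_2 (6T11) of order 48, PGL(2,5) (6T14) of order 120, S_6 (6T16) of order 720; the others are excluded. The observed types are precisely the cycle types that occur in S_4 (6T8) (apart from the identity). Each of the other remaining candidates has further cycle types, and by the Chebotarev density theorem the matching factorization patterns would occur for a proportion of primes equal to their share of the group: S_4 x C_2 (6T11) additionally contains elements of type 6, 4+2, 2+1+1+1+1 (17 of its 48 elements, about 35% of primes); PGL(2,5) (6T14) additionally contains elements of type 6, 5+1 (44 of its 120 elements, about 37% of primes); S_6 (6T16) additionally contains elements of type 6, 5+1, 4+2, 3+2+1, 3+1+1+1, 2+1+1+1+1 (529 of its 720 elements, about 73% of primes). None of the 22 primes tested shows any such pattern (for each of these groups the chance of that is below 10^-4), which rules them out. Hence G = S_4 (6T8), of order 24. The Galois group S_4 (6T8) has order 24, so the splitting field has degree 24 over Q.

24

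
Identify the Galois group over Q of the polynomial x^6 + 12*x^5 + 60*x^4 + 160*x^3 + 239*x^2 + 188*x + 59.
The polynomial f is an irreducible sextic over Q, so G = Gal(f/Q) is one of the 16 transitive subgroups 6T1, ..., 6T16 of S_6. The discriminant of f is 33856 = 184^2, a perfect square, so G is contained in A_6. The transitive groups of degree 6 contained in A_6 are: A_4 (6T4, order 12), S_4 (6T7, order 24), (C_3 x C_3) : C_4 (6T10, order 36), PSL(2,5) (6T12, order 60), A_6 (6T15, order 360). By Dedekind's theorem, for a prime p not dividing disc(f) the degrees of the irreducible factors of f mod p form the cycle type of an element of G. Factoring f modulo the 79 such primes p <= 419 (skipping 2, 23, which divide the discriminant), each new pattern first appears at: mod 3: f = (x^3 + x^2 + 2)(x^3 + 2x^2 + x + 1), pattern 3+3; mod 5: f = (x^2 + 4x + 2)(x^4 + 3x^3 + x^2 + 2), pattern 4+2; mod 19: f = (x + 7)(x + 16)(x^2 + 13x + 18)(x^2 + 14x + 1), pattern 2+2+1+1; mod 223: f = (x + 18)(x + 59)(x + 80)(x + 147)(x + 168)(x + 209), pattern 1+1+1+1+1+1. No other pattern occurs in this range, so the set of observed cycle types is {3+3, 4+2, 2+2+1+1, 1+1+1+1+1+1}. The candidates containing elements of all these cycle types are S_4 (6T7) of order 24, (C_3 x C_3) : C_4 (6T10) of order 36, A_6 (6T15) of order 360; the others are excluded. The observed types are precisely the cycle types that occur in S_4 (6T7). Each of the other remaining candidates has further cycle types, and by the Chebotarev density theorem the matching factorization patterns would occur for a proportion of primes equal to their share of the group: (C_3 x C_3) : C_4 (6T10) additionally contains elements of type 3+1+1+1 (4 of its 36 elements, about 11% of primes); A_6 (6T15) additionally contains elements of type 5+1, 3+1+1+1 (184 of its 360 elements, about 51% of primes). None of the 79 primes tested shows any such pattern (for each of these groups the chance of that is below 10^-4), which rules them out. Hence G = S_4 (6T7), of order 24.

S_4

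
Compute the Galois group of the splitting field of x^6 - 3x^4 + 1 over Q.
The polynomial f is an irreducible sextic over Q, so G = Gal(f/Q) is one of the 16 transitive subgroups 6T1, ..., 6T16 of S_6. The discriminant of f is -419904, which is not a perfect square, so G is not contained in A_6. The transitive groups of degree 6 not contained in A_6 are: C_6 (6T1, order 6), S_3 (6T2, order 6), D_6 (6T3, order 12), C_3 x S_3 (6T5, order 18), A_4 x C_2 (6T6, order 24), S_4 (6T8, order 24), S_3 x S_3 (6T9, order 36), S_4 x C_2 (6T11, order 48), (S_3 x S_3) : C_2 (6T13, order 72), PGL(2,5) (6T14, order 120), S_6 (6T16, order 720). By Dedekind's theorem, for a prime p not dividing disc(f) the degrees of the irreducible factors of f mod p form the cycle type of an element of G. Factoring f modulo the 33 such primes p <= 149 (skipping 2, 3, which divide the discriminant), each new pattern first appears at: mod 5: f = (x^3 + x^2 + 4x + 3)(x^3 + 4x^2 + 4x + 2), pattern 3+3; mod 7: f = (x^6 + 4x^4 + 1), pattern 6; mod 17: f = (x + 2)(x + 15)(x^2 + 6)(x^2 + 12), pattern 2+2+1+1; mod 19: f = (x + 6)(x + 7)(x + 12)(x + 13)(x^2 + 6), pattern 2+1+1+1+1; mod 71: f = (x^2 + 40)(x^2 + 45)(x^2 + 54), pattern 2+2+2. No other pattern occurs in this range, so the set of observed cycle types is {3+3, 6, 2+2+1+1, 2+1+1+1+1, 2+2+2}. The candidates containing elements of all these cycle types are A_4 x C_2 (6T6) of order 24, S_4 x C_2 (6T11) of order 48, (S_3 x S_3) : C_2 (6T13) of order 72, S_6 (6T16) of order 720; the others are excluded. The observed types are precisely the cycle types that occur in A_4 x C_2 (6T6) (apart from the identity). Each of the other remaining candidates has further cycle types, and by the Chebotarev density theorem the matching factorization patterns would occur for a proportion of primes equal to their share of the group: S_4 x C_2 (6T11) additionally contains elements of type 4+2, 4+1+1 (12 of its 48 elements, about 25% of primes); (S_3 x S_3) : C_2 (6T13) additionally contains elements of type 4+2, 3+2+1, 3+1+1+1 (34 of its 72 elements, about 47% of primes); S_6 (6T16) additionally contains elements of type 5+1, 4+2, 4+1+1, 3+2+1, 3+1+1+1 (484 of its 720 elements, about 67% of primes). None of the 33 primes tested shows any such pattern (for each of these groups the chance of that is below 10^-4), which rules them out. Hence G = A_4 x C_2 (6T6), of order 24.

A_4 x C_2 (also written A4xC2)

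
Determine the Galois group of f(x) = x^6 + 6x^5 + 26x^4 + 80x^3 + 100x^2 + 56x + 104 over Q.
(S_3 x S_3) : C_2 (also written G72)

The polynomial f is an irreducible sextic over Q, so G = Gal(f/Q) is one of the 16 transitive subgroups 6T1, ..., 6T16 of S_6. The discriminant of f is -1523734137536512, which is not a perfect square, so G is not contained in A_6. The transitive groups of degree 6 not contained in A_6 are: C_6 (6T1, order 6), S_3 (6T2, order 6), D_6 (6T3, order 12), C_3 x S_3 (6T5, order 18), A_4 x C_2 (6T6, order 24), S_4 (6T8, order 24), S_3 x S_3 (6T9, order 36), S_4 x C_2 (6T11, order 48), (S_3 x S_3) : C_2 (6T13, order 72), PGL(2,5) (6T14, order 120), S_6 (6T16, order 720). By Dedekind's theorem, for a prime p not dividing disc(f) the degrees of the irreducible factors of f mod p form the cycle type of an element of G. Factoring f modulo the 28 such primes p <= 113 (skipping 2, 11, which divide the discriminant), each new pattern first appears at: mod 3: f = (x^6 + 2x^4 + 2x^3 + x^2 + 2x + 2), pattern 6; mod 5: f = (x + 2)(x^2 + 2)(x^3 + 4x^2 + x + 1), pattern 3+2+1; mod 7: f = (x^2 + 4)(x^4 + 6x^3 + x^2 + 5), pattern 4+2; mod 17: f = (x^3 + 8x^2 + 14x + 1)(x^3 + 15x^2 + 11x + 2), pattern 3+3; mod 19: f = (x^2 + 3x + 16)(x^2 + 7x + 2)(x^2 + 15x + 8), pattern 2+2+2; mod 37: f = (x + 12)(x + 26)(x^2 + 9x + 6)(x^2 + 33x + 35), pattern 2+2+1+1; mod 41: f = (x + 26)(x + 36)(x + 37)(x^3 + 30x^2 + 17x + 33), pattern 3+1+1+1; mod 113: f = (x + 28)(x + 38)(x + 61)(x + 62)(x^2 + 43x + 66), pattern 2+1+1+1+1. No other pattern occurs in this range, so the set of observed cycle types is {6, 3+2+1, 4+2, 3+3, 2+2+2, 2+2+1+1, 3+1+1+1, 2+1+1+1+1}. The candidates containing elements of all these cycle types are (S_3 x S_3) : C_2 (6T13) of order 72, S_6 (6T16) of order 720; the others are excluded. The observed types are precisely the cycle types that occur in (S_3 x S_3) : C_2 (6T13) (apart from the identity). Each of the other remaining candidates has further cycle types, and by the Chebotarev density theorem the matching factorization patterns would occur for a proportion of primes equal to their share of the group: S_6 (6T16) additionally contains elements of type 5+1, 4+1+1 (234 of its 720 elements, about 32% of primes). None of the 28 primes tested shows any such pattern (for each of these groups the chance of that is below 10^-4), which rules them out. Hence G = (S_3 x S_3) : C_2 (6T13), of order 72.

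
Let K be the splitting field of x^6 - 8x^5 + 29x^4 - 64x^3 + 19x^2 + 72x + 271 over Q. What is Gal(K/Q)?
The polynomial f is an irreducible sextic over Q, so G = Gal(f/Q) is one of the 16 transitive subgroups 6T1, ..., 6T16 of S_6. The discriminant of f is 564385546240000 = 23756800^2, a perfect square, so G is contained in A_6. The transitive groups of degree 6 contained in A_6 are: A_4 (6T4, order 12), S_4 (6T7, order 24), (C_3 x C_3) : C_4 (6T10, order 36), PSL(2,5) (6T12, order 60), A_6 (6T15, order 360). By Dedekind's theorem, for a prime p not dividing disc(f) the degrees of the irreducible factors of f mod p form the cycle type of an element of G. Factoring f modulo the 19 such primes p <= 79 (skipping 2, 5, 29, which divide the discriminant), each new pattern first appears at: mod 3: f = (x^2 + x + 2)(x^4 + 2x + 2), pattern 4+2; mod 11: f = (x^3 + 7x + 10)(x^3 + 3x^2 + 4), pattern 3+3; mod 19: f = (x + 13)(x + 15)(x^2 + 9x + 10)(x^2 + 12x + 2), pattern 2+2+1+1; mod 61: f = (x + 4)(x + 37)(x + 51)(x^3 + 22x^2 + 36x + 25), pattern 3+1+1+1. No other pattern occurs in this range, so the set of observed cycle types is {4+2, 3+3, 2+2+1+1, 3+1+1+1}. The candidates containing elements of all these cycle types are (C_3 x C_3) : C_4 (6T10) of order 36, A_6 (6T15) of order 360; the others are excluded. The observed types are precisely the cycle types that occur in (C_3 x C_3) : C_4 (6T10) (apart from the identity). Each of the other remaining candidates has further cycle types, and by the Chebotarev density theorem the matching factorization patterns would occur for a proportion of primes equal to their share of the group: A_6 (6T15) additionally contains elements of type 5+1 (144 of its 360 elements, about 40% of primes). None of the 19 primes tested shows any such pattern (for each of these groups the chance of that is below 10^-4), which rules them out. Hence G = (C_3 x C_3) : C_4 (6T10), of order 36.

(C_3 x C_3) : C_4 (also written G36+)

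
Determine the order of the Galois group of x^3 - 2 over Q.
6

The degree of the splitting field over Q equals the order of the Galois group, so first determine the group. The polynomial is an irreducible cubic over Q and its discriminant is -108, which is not a perfect square. For an irreducible cubic, a non-square discriminant gives Galois group S_3. The Galois group S_3 (3T2) has order 6, so the splitting field has degree 6 over Q.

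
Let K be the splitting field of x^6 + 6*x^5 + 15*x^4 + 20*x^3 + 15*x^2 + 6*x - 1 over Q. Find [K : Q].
12

The degree of the splitting field over Q equals the order of the Galois group, so first determine the group. The polynomial f is an irreducible sextic over Q, so G = Gal(f/Q) is one of the 16 transitive subgroups 6T1, ..., 6T16 of S_6. The discriminant of f is 1492992, which is not a perfect square, so G is not contained in A_6. The transitive groups of degree 6 not contained in A_6 are: C_6 (6T1, order 6), S_3 (6T2, order 6), D_6 (6T3, order 12), C_3 x S_3 (6T5, order 18), A_4 x C_2 (6T6, order 24), S_4 (6T8, order 24), S_3 x S_3 (6T9, order 36), S_4 x C_2 (6T11, order 48), (S_3 x S_3) : C_2 (6T13, order 72), PGL(2,5) (6T14, order 120), S_6 (6T16, order 720). By Dedekind's theorem, for a prime p not dividing disc(f) the degrees of the irreducible factors of f mod p form the cycle type of an element of G. Factoring f modulo the 79 such primes p <= 419 (skipping 2, 3, which divide the discriminant), each new pattern first appears at: mod 5: f = (x^2 + x + 2)(x^2 + 2x + 3)(x^2 + 3x + 4), pattern 2+2+2; mod 7: f = (x^3 + 3x^2 + 3x + 4)(x^3 + 3x^2 + 3x + 5), pattern 3+3; mod 13: f = (x^6 + 6x^5 + 2x^4 + 7x^3 + 2x^2 + 6x + 12), pattern 6; mod 17: f = (x + 6)(x + 13)(x^2 + 7x + 14)(x^2 + 14x + 4), pattern 2+2+1+1; mod 31: f = (x + 3)(x + 11)(x + 13)(x + 20)(x + 22)(x + 30), pattern 1+1+1+1+1+1. No other pattern occurs in this range, so the set of observed cycle types is {2+2+2, 3+3, 6, 2+2+1+1, 1+1+1+1+1+1}. The candidates containing elements of all these cycle types are D_6 (6T3) of order 12, A_4 x C_2 (6T6) of order 24, S_3 x S_3 (6T9) of order 36, S_4 x C_2 (6T11) of order 48, (S_3 x S_3) : C_2 (6T13) of order 72, PGL(2,5) (6T14) of order 120, S_6 (6T16) of order 720; the others are excluded. The observed types are precisely the cycle types that occur in D_6 (6T3). Each of the other remaining candidates has further cycle types, and by the Chebotarev density theorem the matching factorization patterns would occur for a proportion of primes equal to their share of the group: A_4 x C_2 (6T6) additionally contains elements of type 2+1+1+1+1 (3 of its 24 elements, about 12% of primes); S_3 x S_3 (6T9) additionally contains elements of type 3+1+1+1 (4 of its 36 elements, about 11% of primes); S_4 x C_2 (6T11) additionally contains elements of type 4+2, 4+1+1, 2+1+1+1+1 (15 of its 48 elements, about 31% of primes); (S_3 x S_3) : C_2 (6T13) additionally contains elements of type 4+2, 3+2+1, 3+1+1+1, 2+1+1+1+1 (40 of its 72 elements, about 56% of primes); PGL(2,5) (6T14) additionally contains elements of type 5+1, 4+1+1 (54 of its 120 elements, about 45% of primes); S_6 (6T16) additionally contains elements of type 5+1, 4+2, 4+1+1, 3+2+1, 3+1+1+1, 2+1+1+1+1 (499 of its 720 elements, about 69% of primes). None of the 79 primes tested shows any such pattern (for each of these groups the chance of that is below 10^-4), which rules them out. Hence G = D_6 (6T3), of order 12. The Galois group D_6 (6T3) has order 12, so the splitting field has degree 12 over Q.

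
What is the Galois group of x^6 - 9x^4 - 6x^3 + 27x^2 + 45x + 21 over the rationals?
C_3 x S_3

The polynomial f is an irreducible sextic over Q, so G = Gal(f/Q) is one of the 16 transitive subgroups 6T1, ..., 6T16 of S_6. The discriminant of f is -51195483, which is not a perfect square, so G is not contained in A_6. The transitive groups of degree 6 not contained in A_6 are: C_6 (6T1, order 6), S_3 (6T2, order 6), D_6 (6T3, order 12), C_3 x S_3 (6T5, order 18), A_4 x C_2 (6T6, order 24), S_4 (6T8, order 24), S_3 x S_3 (6T9, order 36), S_4 x C_2 (6T11, order 48), (S_3 x S_3) : C_2 (6T13, order 72), PGL(2,5) (6T14, order 120), S_6 (6T16, order 720). By Dedekind's theorem, for a prime p not dividing disc(f) the degrees of the irreducible factors of f mod p form the cycle type of an element of G. Factoring f modulo the 33 such primes p <= 149 (skipping 3, 17, which divide the discriminant), each new pattern first appears at: mod 2: f = (x^6 + x^4 + x^2 + x + 1), pattern 6; mod 7: f = (x)(x + 2)(x + 5)(x^3 + 2x + 1), pattern 3+1+1+1; mod 19: f = (x^3 + 11x + 5)(x^3 + 18x + 8), pattern 3+3; mod 53: f = (x^2 + 19)(x^2 + 6x + 31)(x^2 + 47x + 30), pattern 2+2+2; mod 73: f = (x + 6)(x + 18)(x + 19)(x + 49)(x + 63)(x + 64), pattern 1+1+1+1+1+1. No other pattern occurs in this range, so the set of observed cycle types is {6, 3+1+1+1, 3+3, 2+2+2, 1+1+1+1+1+1}. The candidates containing elements of all these cycle types are C_3 x S_3 (6T5) of order 18, S_3 x S_3 (6T9) of order 36, (S_3 x S_3) : C_2 (6T13) of order 72, S_6 (6T16) of order 720; the others are excluded. The observed types are precisely the cycle types that occur in C_3 x S_3 (6T5). Each of the other remaining candidates has further cycle types, and by the Chebotarev density theorem the matching factorization patterns would occur for a proportion of primes equal to their share of the group: S_3 x S_3 (6T9) additionally contains elements of type 2+2+1+1 (9 of its 36 elements, about 25% of primes); (S_3 x S_3) : C_2 (6T13) additionally contains elements of type 4+2, 3+2+1, 2+2+1+1, 2+1+1+1+1 (45 of its 72 elements, about 62% of primes); S_6 (6T16) additionally contains elements of type 5+1, 4+2, 4+1+1, 3+2+1, 2+2+1+1, 2+1+1+1+1 (504 of its 720 elements, about 70% of primes). None of the 33 primes tested shows any such pattern (for each of these groups the chance of that is below 10^-4), which rules them out. Hence G = C_3 x S_3 (6T5), of order 18.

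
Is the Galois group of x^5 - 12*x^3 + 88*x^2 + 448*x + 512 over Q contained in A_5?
No

The polynomial is irreducible of degree 5 over Q. Its discriminant is 17376313606144, which is not a perfect square. A Galois group lies in the alternating group exactly when the discriminant is a square in Q, so the Galois group (S_5) is not contained in A_5.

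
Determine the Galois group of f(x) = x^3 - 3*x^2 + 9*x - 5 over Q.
S_3

The polynomial is an irreducible cubic over Q and its discriminant is -972, which is not a perfect square. For an irreducible cubic, a non-square discriminant gives Galois group S_3.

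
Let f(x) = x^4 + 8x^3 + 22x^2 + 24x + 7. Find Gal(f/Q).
4T3: D_4

The polynomial is an irreducible quartic over Q and its discriminant is -1024, which is not a perfect square, so the Galois group is not contained in A_4. The resolvent cubic y^3 - 22*y^2 + 164*y - 408 has exactly one rational root, so the Galois group is C_4 or D_4. The quartic remains irreducible over Q(sqrt(disc)), so the group is D_4.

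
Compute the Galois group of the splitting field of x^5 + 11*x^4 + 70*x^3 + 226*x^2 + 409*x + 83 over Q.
D_5 (order 10)

The polynomial f is an irreducible quintic over Q, so G = Gal(f/Q) is a transitive subgroup of S_5: one of C_5 (5T1, order 5), D_5 (5T2, order 10), F_20 (5T3, order 20), A_5 (5T4, order 60) or S_5 (5T5, order 120). The discriminant of f is 1447690240000 = 1203200^2, a perfect square, so G is contained in A_5. The transitive groups of degree 5 contained in A_5 are: C_5 (5T1, order 5), D_5 (5T2, order 10), A_5 (5T4, order 60). By Dedekind's theorem, for a prime p not dividing disc(f) the degrees of the irreducible factors of f mod p form the cycle type of an element of G. Factoring f modulo the 23 such primes p <= 101 (skipping 2, 5, 47, which divide the discriminant), each new pattern first appears at: mod 3: f = (x^5 + 2x^4 + x^3 + x^2 + x + 2), pattern 5; mod 11: f = (x + 3)(x^2 + 2x + 5)(x^2 + 6x + 7), pattern 2+2+1; mod 83: f = (x)(x + 13)(x + 30)(x + 53)(x + 81), pattern 1+1+1+1+1. No other pattern occurs in this range, so the set of observed cycle types is {5, 2+2+1, 1+1+1+1+1}. The candidates containing elements of all these cycle types are D_5 (5T2) of order 10, A_5 (5T4) of order 60; the others are excluded. The observed types are precisely the cycle types that occur in D_5 (5T2). Each of the other remaining candidates has further cycle types, and by the Chebotarev density theorem the matching factorization patterns would occur for a proportion of primes equal to their share of the group: A_5 (5T4) additionally contains elements of type 3+1+1 (20 of its 60 elements, about 33% of primes). None of the 23 primes tested shows any such pattern (for each of these groups the chance of that is below 10^-4), which rules them out. Hence G = D_5 (5T2), of order 10.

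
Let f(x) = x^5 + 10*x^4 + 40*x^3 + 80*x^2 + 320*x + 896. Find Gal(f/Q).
F_20

The polynomial f is an irreducible quintic over Q, so G = Gal(f/Q) is a transitive subgroup of S_5: one of C_5 (5T1, order 5), D_5 (5T2, order 10), F_20 (5T3, order 20), A_5 (5T4, order 60) or S_5 (5T5, order 120). The discriminant of f is 271790899200000, which is not a perfect square, so G is not contained in A_5. The transitive groups of degree 5 not contained in A_5 are: F_20 (5T3, order 20), S_5 (5T5, order 120). By Dedekind's theorem, for a prime p not dividing disc(f) the degrees of the irreducible factors of f mod p form the cycle type of an element of G. Factoring f modulo the 18 such primes p <= 73 (skipping 2, 3, 5, which divide the discriminant), each new pattern first appears at: mod 7: f = (x)(x^4 + 3x^3 + 5x^2 + 3x + 5), pattern 4+1; mod 11: f = (x + 3)(x^2 + 8x + 8)(x^2 + 10x + 8), pattern 2+2+1; mod 19: f = (x^5 + 10x^4 + 2x^3 + 4x^2 + 16x + 3), pattern 5. No other pattern occurs in this range, so the set of observed cycle types is {4+1, 2+2+1, 5}. The candidates containing elements of all these cycle types are F_20 (5T3) of order 20, S_5 (5T5) of order 120; the others are excluded. The observed types are precisely the cycle types that occur in F_20 (5T3) (apart from the identity). Each of the other remaining candidates has further cycle types, and by the Chebotarev density theorem the matching factorization patterns would occur for a proportion of primes equal to their share of the group: S_5 (5T5) additionally contains elements of type 3+2, 3+1+1, 2+1+1+1 (50 of its 120 elements, about 42% of primes). None of the 18 primes tested shows any such pattern (for each of these groups the chance of that is below 10^-4), which rules them out. Hence G = F_20 (5T3), of order 20.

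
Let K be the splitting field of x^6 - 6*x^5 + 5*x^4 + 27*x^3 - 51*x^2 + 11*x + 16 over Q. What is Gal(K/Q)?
The polynomial f is an irreducible sextic over Q, so G = Gal(f/Q) is one of the 16 transitive subgroups 6T1, ..., 6T16 of S_6. The discriminant of f is 30991489 = 5567^2, a perfect square, so G is contained in A_6. The transitive groups of degree 6 contained in A_6 are: A_4 (6T4, order 12), S_4 (6T7, order 24), (C_3 x C_3) : C_4 (6T10, order 36), PSL(2,5) (6T12, order 60), A_6 (6T15, order 360). By Dedekind's theorem, for a prime p not dividing disc(f) the degrees of the irreducible factors of f mod p form the cycle type of an element of G. Factoring f modulo the 21 such primes p <= 79 (skipping 19, which divides the discriminant), each new pattern first appears at: mod 2: f = (x)(x^5 + x^3 + x^2 + x + 1), pattern 5+1; mod 7: f = (x^3 + 2x^2 + 4x + 5)(x^3 + 6x^2 + 3x + 6), pattern 3+3; mod 61: f = (x + 1)(x + 23)(x^2 + 44x + 55)(x^2 + 48x + 60), pattern 2+2+1+1. No other pattern occurs in this range, so the set of observed cycle types is {5+1, 3+3, 2+2+1+1}. The candidates containing elements of all these cycle types are PSL(2,5) (6T12) of order 60, A_6 (6T15) of order 360; the others are excluded. The observed types are precisely the cycle types that occur in PSL(2,5) (6T12) (apart from the identity). Each of the other remaining candidates has further cycle types, and by the Chebotarev density theorem the matching factorization patterns would occur for a proportion of primes equal to their share of the group: A_6 (6T15) additionally contains elements of type 4+2, 3+1+1+1 (130 of its 360 elements, about 36% of primes). None of the 21 primes tested shows any such pattern (for each of these groups the chance of that is below 10^-4), which rules them out. Hence G = PSL(2,5) (6T12), of order 60.

6T12: PSL(2,5)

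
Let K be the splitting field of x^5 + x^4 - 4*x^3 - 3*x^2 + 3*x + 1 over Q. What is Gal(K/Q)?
The polynomial f is an irreducible quintic over Q, so G = Gal(f/Q) is a transitive subgroup of S_5: one of C_5 (5T1, order 5), D_5 (5T2, order 10), F_20 (5T3, order 20), A_5 (5T4, order 60) or S_5 (5T5, order 120). The discriminant of f is 14641 = 121^2, a perfect square, so G is contained in A_5. The transitive groups of degree 5 contained in A_5 are: C_5 (5T1, order 5), D_5 (5T2, order 10), A_5 (5T4, order 60). By Dedekind's theorem, for a prime p not dividing disc(f) the degrees of the irreducible factors of f mod p form the cycle type of an element of G. Factoring f modulo the 14 such primes p <= 47 (skipping 11, which divides the discriminant), each new pattern first appears at: mod 2: f = (x^5 + x^4 + x^2 + x + 1), pattern 5; mod 23: f = (x + 9)(x + 12)(x + 13)(x + 17)(x + 19), pattern 1+1+1+1+1. No other pattern occurs in this range, so the set of observed cycle types is {5, 1+1+1+1+1}. The candidates containing elements of all these cycle types are C_5 (5T1) of order 5, D_5 (5T2) of order 10, A_5 (5T4) of order 60; the others are excluded. The observed types are precisely the cycle types that occur in C_5 (5T1). Each of the other remaining candidates has further cycle types, and by the Chebotarev density theorem the matching factorization patterns would occur for a proportion of primes equal to their share of the group: D_5 (5T2) additionally contains elements of type 2+2+1 (5 of its 10 elements, about 50% of primes); A_5 (5T4) additionally contains elements of type 3+1+1, 2+2+1 (35 of its 60 elements, about 58% of primes). None of the 14 primes tested shows any such pattern (for each of these groups the chance of that is below 10^-4), which rules them out. Hence G = C_5 (5T1), of order 5.

C_5 (order 5)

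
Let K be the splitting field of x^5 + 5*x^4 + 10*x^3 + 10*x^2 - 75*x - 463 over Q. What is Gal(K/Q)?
The polynomial f is an irreducible quintic over Q, so G = Gal(f/Q) is a transitive subgroup of S_5: one of C_5 (5T1, order 5), D_5 (5T2, order 10), F_20 (5T3, order 20), A_5 (5T4, order 60) or S_5 (5T5, order 120). The discriminant of f is 67108864000000 = 8192000^2, a perfect square, so G is contained in A_5. The transitive groups of degree 5 contained in A_5 are: C_5 (5T1, order 5), D_5 (5T2, order 10), A_5 (5T4, order 60). By Dedekind's theorem, for a prime p not dividing disc(f) the degrees of the irreducible factors of f mod p form the cycle type of an element of G. Factoring f modulo the 23 such primes p <= 97 (skipping 2, 5, which divide the discriminant), each new pattern first appears at: mod 3: f = (x + 1)(x^2 + 1)(x^2 + x + 2), pattern 2+2+1; mod 7: f = (x^5 + 5x^4 + 3x^3 + 3x^2 + 2x + 6), pattern 5. No other pattern occurs in this range, so the set of observed cycle types is {2+2+1, 5}. The candidates containing elements of all these cycle types are D_5 (5T2) of order 10, A_5 (5T4) of order 60; the others are excluded. The observed types are precisely the cycle types that occur in D_5 (5T2) (apart from the identity). Each of the other remaining candidates has further cycle types, and by the Chebotarev density theorem the matching factorization patterns would occur for a proportion of primes equal to their share of the group: A_5 (5T4) additionally contains elements of type 3+1+1 (20 of its 60 elements, about 33% of primes). None of the 23 primes tested shows any such pattern (for each of these groups the chance of that is below 10^-4), which rules them out. Hence G = D_5 (5T2), of order 10.

D_5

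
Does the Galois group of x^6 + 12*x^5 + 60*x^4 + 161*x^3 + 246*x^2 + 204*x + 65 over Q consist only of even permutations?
The polynomial is irreducible of degree 6 over Q. Its discriminant is 871199469, which is not a perfect square. A Galois group lies in the alternating group exactly when the discriminant is a square in Q, so the Galois group (S_3 x S_3) is not contained in A_6.

No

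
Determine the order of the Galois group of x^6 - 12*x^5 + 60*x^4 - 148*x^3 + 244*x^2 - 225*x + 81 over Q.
The degree of the splitting field over Q equals the order of the Galois group, so first determine the group. The polynomial f is an irreducible sextic over Q, so G = Gal(f/Q) is one of the 16 transitive subgroups 6T1, ..., 6T16 of S_6. The discriminant of f is -36128922636411, which is not a perfect square, so G is not contained in A_6. The transitive groups of degree 6 not contained in A_6 are: C_6 (6T1, order 6), S_3 (6T2, order 6), D_6 (6T3, order 12), C_3 x S_3 (6T5, order 18), A_4 x C_2 (6T6, order 24), S_4 (6T8, order 24), S_3 x S_3 (6T9, order 36), S_4 x C_2 (6T11, order 48), (S_3 x S_3) : C_2 (6T13, order 72), PGL(2,5) (6T14, order 120), S_6 (6T16, order 720). By Dedekind's theorem, for a prime p not dividing disc(f) the degrees of the irreducible factors of f mod p form the cycle type of an element of G. Factoring f modulo the 5 such primes p <= 17 (skipping 3, 11, which divide the discriminant), each new pattern first appears at: mod 2: f = (x^6 + x + 1), pattern 6; mod 5: f = (x^3 + x^2 + 4x + 3)(x^3 + 2x^2 + 4x + 2), pattern 3+3; mod 7: f = (x + 5)(x^5 + 4x^4 + 5x^3 + 2x^2 + 3x + 5), pattern 5+1; mod 17: f = (x + 3)(x^2 + 14x + 3)(x^3 + 5x^2 + 15x + 9), pattern 3+2+1. No other pattern occurs in this range, so the set of observed cycle types is {6, 3+3, 5+1, 3+2+1}. Among the candidates above, the only group containing elements of all these cycle types is S_6 (6T16); every other candidate lacks at least one of them. Hence G = S_6 (6T16), of order 720. The Galois group S_6 (6T16) has order 720, so the splitting field has degree 720 over Q.

720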